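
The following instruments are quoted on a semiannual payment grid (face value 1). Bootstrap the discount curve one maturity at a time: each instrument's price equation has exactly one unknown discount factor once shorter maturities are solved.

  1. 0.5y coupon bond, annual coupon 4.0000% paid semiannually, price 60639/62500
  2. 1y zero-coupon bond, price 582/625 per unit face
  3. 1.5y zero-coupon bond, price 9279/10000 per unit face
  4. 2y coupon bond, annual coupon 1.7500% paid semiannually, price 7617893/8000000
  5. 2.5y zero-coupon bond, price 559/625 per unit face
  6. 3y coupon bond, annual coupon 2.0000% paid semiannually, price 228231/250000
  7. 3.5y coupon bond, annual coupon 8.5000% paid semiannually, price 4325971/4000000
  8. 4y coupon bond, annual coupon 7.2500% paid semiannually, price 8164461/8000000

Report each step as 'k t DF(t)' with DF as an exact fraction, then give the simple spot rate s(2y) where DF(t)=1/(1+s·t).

1 1/2 1189/1250
2 1 582/625
3 3/2 9279/10000
4 2 2299/2500
5 5/2 559/625
6 3 8581/10000
7 7/2 8139/10000
8 4 3823/5000
s(2y) = (1/(2299/2500) − 1)/(2) = 201/4598 ≈ 4.3715%

step 1 [0.5y] bond c/2=1/50: DF=(60639/62500 − 1/50·(0))/(1+1/50) = 1189/1250 ≈ 0.951200
step 2 [1y] zero: DF = P = 582/625 ≈ 0.931200
step 3 [1.5y] zero: DF = P = 9279/10000 ≈ 0.927900
step 4 [2y] bond c/2=7/800: DF=(7617893/8000000 − 7/800·(0.951200+0.931200+0.927900))/(1+7/800) = 2299/2500 ≈ 0.919600
step 5 [2.5y] zero: DF = P = 559/625 ≈ 0.894400
step 6 [3y] bond c/2=1/100: DF=(228231/250000 − 1/100·(0.951200+0.931200+0.927900+0.919600+0.894400))/(1+1/100) = 8581/10000 ≈ 0.858100
step 7 [3.5y] bond c/2=17/400: DF=(4325971/4000000 − 17/400·(0.951200+0.931200+0.927900+0.919600+0.894400+0.858100))/(1+17/400) = 8139/10000 ≈ 0.813900
step 8 [4y] bond c/2=29/800: DF=(8164461/8000000 − 29/800·(0.951200+0.931200+0.927900+0.919600+0.894400+0.858100+0.813900))/(1+29/800) = 3823/5000 ≈ 0.764600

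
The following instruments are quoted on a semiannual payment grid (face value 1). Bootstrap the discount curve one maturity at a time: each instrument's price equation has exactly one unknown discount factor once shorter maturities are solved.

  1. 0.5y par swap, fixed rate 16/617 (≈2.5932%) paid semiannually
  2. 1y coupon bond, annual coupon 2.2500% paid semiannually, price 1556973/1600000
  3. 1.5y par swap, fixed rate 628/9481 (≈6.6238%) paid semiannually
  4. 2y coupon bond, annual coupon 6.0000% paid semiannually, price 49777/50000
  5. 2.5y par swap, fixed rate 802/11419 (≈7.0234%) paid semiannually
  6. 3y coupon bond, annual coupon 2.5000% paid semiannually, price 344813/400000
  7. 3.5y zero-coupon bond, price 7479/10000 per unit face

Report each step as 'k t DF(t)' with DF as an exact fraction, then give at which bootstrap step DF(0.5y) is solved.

1 1/2 617/625
2 1 9513/10000
3 3/2 4529/5000
4 2 8837/10000
5 5/2 2099/2500
6 3 159/200
7 7/2 7479/10000
DF(0.5y) is solved at step 1

step 1 [0.5y] swap r/2=8/617: DF=(1 − 8/617·(0))/(1+8/617) = 617/625 ≈ 0.987200
step 2 [1y] bond c/2=9/800: DF=(1556973/1600000 − 9/800·(0.987200))/(1+9/800) = 9513/10000 ≈ 0.951300
step 3 [1.5y] swap r/2=314/9481: DF=(1 − 314/9481·(0.987200+0.951300))/(1+314/9481) = 4529/5000 ≈ 0.905800
step 4 [2y] bond c/2=3/100: DF=(49777/50000 − 3/100·(0.987200+0.951300+0.905800))/(1+3/100) = 8837/10000 ≈ 0.883700
step 5 [2.5y] swap r/2=401/11419: DF=(1 − 401/11419·(0.987200+0.951300+0.905800+0.883700))/(1+401/11419) = 2099/2500 ≈ 0.839600
step 6 [3y] bond c/2=1/80: DF=(344813/400000 − 1/80·(0.987200+0.951300+0.905800+0.883700+0.839600))/(1+1/80) = 159/200 ≈ 0.795000
step 7 [3.5y] zero: DF = P = 7479/10000 ≈ 0.747900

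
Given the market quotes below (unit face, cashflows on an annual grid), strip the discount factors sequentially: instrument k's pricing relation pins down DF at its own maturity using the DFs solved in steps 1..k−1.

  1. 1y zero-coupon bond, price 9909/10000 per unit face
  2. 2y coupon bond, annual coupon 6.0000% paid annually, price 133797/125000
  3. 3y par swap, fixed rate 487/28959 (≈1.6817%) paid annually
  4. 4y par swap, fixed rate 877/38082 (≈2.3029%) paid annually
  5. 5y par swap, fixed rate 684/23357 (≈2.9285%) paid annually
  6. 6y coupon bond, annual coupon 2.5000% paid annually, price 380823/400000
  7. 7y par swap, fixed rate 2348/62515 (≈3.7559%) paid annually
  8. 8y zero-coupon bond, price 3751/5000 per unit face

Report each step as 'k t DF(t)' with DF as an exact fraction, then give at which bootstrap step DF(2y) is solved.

1 1 9909/10000
2 2 9537/10000
3 3 9513/10000
4 4 9123/10000
5 5 1079/1250
6 6 8149/10000
7 7 1913/2500
8 8 3751/5000
DF(2y) is solved at step 2

step 1 [1y] zero: DF = P = 9909/10000 ≈ 0.990900
step 2 [2y] bond c/1=3/50: DF=(133797/125000 − 3/50·(0.990900))/(1+3/50) = 9537/10000 ≈ 0.953700
step 3 [3y] swap r/1=487/28959: DF=(1 − 487/28959·(0.990900+0.953700))/(1+487/28959) = 9513/10000 ≈ 0.951300
step 4 [4y] swap r/1=877/38082: DF=(1 − 877/38082·(0.990900+0.953700+0.951300))/(1+877/38082) = 9123/10000 ≈ 0.912300
step 5 [5y] swap r/1=684/23357: DF=(1 − 684/23357·(0.990900+0.953700+0.951300+0.912300))/(1+684/23357) = 1079/1250 ≈ 0.863200
step 6 [6y] bond c/1=1/40: DF=(380823/400000 − 1/40·(0.990900+0.953700+0.951300+0.912300+0.863200))/(1+1/40) = 8149/10000 ≈ 0.814900
step 7 [7y] swap r/1=2348/62515: DF=(1 − 2348/62515·(0.990900+0.953700+0.951300+0.912300+0.863200+0.814900))/(1+2348/62515) = 1913/2500 ≈ 0.765200
step 8 [8y] zero: DF = P = 3751/5000 ≈ 0.750200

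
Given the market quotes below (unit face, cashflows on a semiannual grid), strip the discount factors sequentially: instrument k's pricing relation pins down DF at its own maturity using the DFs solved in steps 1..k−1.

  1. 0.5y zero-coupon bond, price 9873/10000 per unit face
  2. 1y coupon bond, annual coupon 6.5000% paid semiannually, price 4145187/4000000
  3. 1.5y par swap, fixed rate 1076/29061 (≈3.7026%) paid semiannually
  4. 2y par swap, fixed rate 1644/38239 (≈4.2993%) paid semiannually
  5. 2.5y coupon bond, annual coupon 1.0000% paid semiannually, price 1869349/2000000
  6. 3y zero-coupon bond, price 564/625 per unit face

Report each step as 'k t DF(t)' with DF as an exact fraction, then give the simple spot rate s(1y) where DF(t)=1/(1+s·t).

step 1 [0.5y] zero: DF = P = 9873/10000 ≈ 0.987300
step 2 [1y] bond c/2=13/400: DF=(4145187/4000000 − 13/400·(0.987300))/(1+13/400) = 4863/5000 ≈ 0.972600
step 3 [1.5y] swap r/2=538/29061: DF=(1 − 538/29061·(0.987300+0.972600))/(1+538/29061) = 4731/5000 ≈ 0.946200
step 4 [2y] swap r/2=822/38239: DF=(1 − 822/38239·(0.987300+0.972600+0.946200))/(1+822/38239) = 4589/5000 ≈ 0.917800
step 5 [2.5y] bond c/2=1/200: DF=(1869349/2000000 − 1/200·(0.987300+0.972600+0.946200+0.917800))/(1+1/200) = 911/1000 ≈ 0.911000
step 6 [3y] zero: DF = P = 564/625 ≈ 0.902400

1 1/2 9873/10000
2 1 4863/5000
3 3/2 4731/5000
4 2 4589/5000
5 5/2 911/1000
6 3 564/625
s(1y) = (1/(4863/5000) − 1)/(1) = 137/4863 ≈ 2.8172%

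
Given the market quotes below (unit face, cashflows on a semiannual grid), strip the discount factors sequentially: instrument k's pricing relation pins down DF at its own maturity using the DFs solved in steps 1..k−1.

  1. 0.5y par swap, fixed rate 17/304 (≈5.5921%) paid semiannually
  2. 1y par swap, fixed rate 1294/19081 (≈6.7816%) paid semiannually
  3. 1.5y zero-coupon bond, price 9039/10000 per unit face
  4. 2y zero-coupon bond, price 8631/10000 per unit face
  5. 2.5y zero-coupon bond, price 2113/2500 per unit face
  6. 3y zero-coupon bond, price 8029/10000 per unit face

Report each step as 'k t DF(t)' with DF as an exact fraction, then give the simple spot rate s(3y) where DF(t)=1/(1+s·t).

1 1/2 608/625
2 1 9353/10000
3 3/2 9039/10000
4 2 8631/10000
5 5/2 2113/2500
6 3 8029/10000
s(3y) = (1/(8029/10000) − 1)/(3) = 657/8029 ≈ 8.1828%

step 1 [0.5y] swap r/2=17/608: DF=(1 − 17/608·(0))/(1+17/608) = 608/625 ≈ 0.972800
step 2 [1y] swap r/2=647/19081: DF=(1 − 647/19081·(0.972800))/(1+647/19081) = 9353/10000 ≈ 0.935300
step 3 [1.5y] zero: DF = P = 9039/10000 ≈ 0.903900
step 4 [2y] zero: DF = P = 8631/10000 ≈ 0.863100
step 5 [2.5y] zero: DF = P = 2113/2500 ≈ 0.845200
step 6 [3y] zero: DF = P = 8029/10000 ≈ 0.802900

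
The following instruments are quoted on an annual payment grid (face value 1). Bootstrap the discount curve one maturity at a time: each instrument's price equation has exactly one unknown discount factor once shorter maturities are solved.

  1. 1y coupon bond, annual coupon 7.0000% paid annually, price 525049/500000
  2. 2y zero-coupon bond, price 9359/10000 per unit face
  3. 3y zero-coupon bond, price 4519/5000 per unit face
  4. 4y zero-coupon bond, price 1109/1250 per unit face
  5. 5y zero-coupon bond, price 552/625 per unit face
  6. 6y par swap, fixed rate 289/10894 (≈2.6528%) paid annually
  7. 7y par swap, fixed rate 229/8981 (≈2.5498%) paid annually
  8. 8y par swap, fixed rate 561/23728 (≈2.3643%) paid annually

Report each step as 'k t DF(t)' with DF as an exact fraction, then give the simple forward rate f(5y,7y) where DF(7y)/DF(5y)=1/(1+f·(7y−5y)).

1 1 4907/5000
2 2 9359/10000
3 3 4519/5000
4 4 1109/1250
5 5 552/625
6 6 1711/2000
7 7 8397/10000
8 8 8317/10000
f(5y,7y) = ((552/625)/(8397/10000) − 1)/(2) = 145/5598 ≈ 2.5902%

step 1 [1y] bond c/1=7/100: DF=(525049/500000 − 7/100·(0))/(1+7/100) = 4907/5000 ≈ 0.981400
step 2 [2y] zero: DF = P = 9359/10000 ≈ 0.935900
step 3 [3y] zero: DF = P = 4519/5000 ≈ 0.903800
step 4 [4y] zero: DF = P = 1109/1250 ≈ 0.887200
step 5 [5y] zero: DF = P = 552/625 ≈ 0.883200
step 6 [6y] swap r/1=289/10894: DF=(1 − 289/10894·(0.981400+0.935900+0.903800+0.887200+0.883200))/(1+289/10894) = 1711/2000 ≈ 0.855500
step 7 [7y] swap r/1=229/8981: DF=(1 − 229/8981·(0.981400+0.935900+0.903800+0.887200+0.883200+0.855500))/(1+229/8981) = 8397/10000 ≈ 0.839700
step 8 [8y] swap r/1=561/23728: DF=(1 − 561/23728·(0.981400+0.935900+0.903800+0.887200+0.883200+0.855500+0.839700))/(1+561/23728) = 8317/10000 ≈ 0.831700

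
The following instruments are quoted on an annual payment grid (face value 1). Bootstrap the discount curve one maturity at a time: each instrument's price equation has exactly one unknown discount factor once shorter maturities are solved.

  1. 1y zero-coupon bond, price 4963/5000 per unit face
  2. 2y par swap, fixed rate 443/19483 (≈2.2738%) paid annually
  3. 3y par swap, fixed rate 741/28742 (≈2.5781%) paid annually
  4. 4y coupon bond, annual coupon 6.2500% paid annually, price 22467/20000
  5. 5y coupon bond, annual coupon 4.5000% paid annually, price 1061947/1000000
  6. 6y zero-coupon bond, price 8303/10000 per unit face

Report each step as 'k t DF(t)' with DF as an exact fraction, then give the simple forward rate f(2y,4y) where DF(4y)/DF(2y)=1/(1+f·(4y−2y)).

1 1 4963/5000
2 2 9557/10000
3 3 9259/10000
4 4 4441/5000
5 5 4271/5000
6 6 8303/10000
f(2y,4y) = ((9557/10000)/(4441/5000) − 1)/(2) = 675/17764 ≈ 3.7998%

step 1 [1y] zero: DF = P = 4963/5000 ≈ 0.992600
step 2 [2y] swap r/1=443/19483: DF=(1 − 443/19483·(0.992600))/(1+443/19483) = 9557/10000 ≈ 0.955700
step 3 [3y] swap r/1=741/28742: DF=(1 − 741/28742·(0.992600+0.955700))/(1+741/28742) = 9259/10000 ≈ 0.925900
step 4 [4y] bond c/1=1/16: DF=(22467/20000 − 1/16·(0.992600+0.955700+0.925900))/(1+1/16) = 4441/5000 ≈ 0.888200
step 5 [5y] bond c/1=9/200: DF=(1061947/1000000 − 9/200·(0.992600+0.955700+0.925900+0.888200))/(1+9/200) = 4271/5000 ≈ 0.854200
step 6 [6y] zero: DF = P = 8303/10000 ≈ 0.830300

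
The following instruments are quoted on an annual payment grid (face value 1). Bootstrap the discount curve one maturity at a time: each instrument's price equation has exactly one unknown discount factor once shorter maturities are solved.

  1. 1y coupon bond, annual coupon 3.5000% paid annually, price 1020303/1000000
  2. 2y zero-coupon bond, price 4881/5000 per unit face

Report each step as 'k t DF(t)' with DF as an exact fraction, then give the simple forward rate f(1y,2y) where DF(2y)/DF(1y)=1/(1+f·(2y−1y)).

1 1 4929/5000
2 2 4881/5000
f(1y,2y) = ((4929/5000)/(4881/5000) − 1)/(1) = 16/1627 ≈ 0.9834%

step 1 [1y] bond c/1=7/200: DF=(1020303/1000000 − 7/200·(0))/(1+7/200) = 4929/5000 ≈ 0.985800
step 2 [2y] zero: DF = P = 4881/5000 ≈ 0.976200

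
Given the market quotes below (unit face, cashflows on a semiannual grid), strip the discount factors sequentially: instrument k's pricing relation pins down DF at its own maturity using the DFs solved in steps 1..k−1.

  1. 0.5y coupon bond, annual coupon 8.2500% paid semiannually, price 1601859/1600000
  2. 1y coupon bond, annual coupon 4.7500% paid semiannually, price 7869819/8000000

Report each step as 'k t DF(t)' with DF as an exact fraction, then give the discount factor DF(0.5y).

step 1 [0.5y] bond c/2=33/800: DF=(1601859/1600000 − 33/800·(0))/(1+33/800) = 1923/2000 ≈ 0.961500
step 2 [1y] bond c/2=19/800: DF=(7869819/8000000 − 19/800·(0.961500))/(1+19/800) = 4693/5000 ≈ 0.938600

1 1/2 1923/2000
2 1 4693/5000
DF(0.5y) = 1923/2000 ≈ 0.961500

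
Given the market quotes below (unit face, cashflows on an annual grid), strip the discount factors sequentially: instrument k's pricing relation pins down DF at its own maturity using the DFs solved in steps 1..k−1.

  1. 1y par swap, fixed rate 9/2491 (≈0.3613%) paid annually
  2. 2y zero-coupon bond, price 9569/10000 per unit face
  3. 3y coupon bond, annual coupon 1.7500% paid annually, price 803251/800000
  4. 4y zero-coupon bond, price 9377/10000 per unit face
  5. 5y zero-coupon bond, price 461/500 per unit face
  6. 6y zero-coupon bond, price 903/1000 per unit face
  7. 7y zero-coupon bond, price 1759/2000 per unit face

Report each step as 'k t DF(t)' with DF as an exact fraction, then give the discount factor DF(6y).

1 1 2491/2500
2 2 9569/10000
3 3 2383/2500
4 4 9377/10000
5 5 461/500
6 6 903/1000
7 7 1759/2000
DF(6y) = 903/1000 ≈ 0.903000

step 1 [1y] swap r/1=9/2491: DF=(1 − 9/2491·(0))/(1+9/2491) = 2491/2500 ≈ 0.996400
step 2 [2y] zero: DF = P = 9569/10000 ≈ 0.956900
step 3 [3y] bond c/1=7/400: DF=(803251/800000 − 7/400·(0.996400+0.956900))/(1+7/400) = 2383/2500 ≈ 0.953200
step 4 [4y] zero: DF = P = 9377/10000 ≈ 0.937700
step 5 [5y] zero: DF = P = 461/500 ≈ 0.922000
step 6 [6y] zero: DF = P = 903/1000 ≈ 0.903000
step 7 [7y] zero: DF = P = 1759/2000 ≈ 0.879500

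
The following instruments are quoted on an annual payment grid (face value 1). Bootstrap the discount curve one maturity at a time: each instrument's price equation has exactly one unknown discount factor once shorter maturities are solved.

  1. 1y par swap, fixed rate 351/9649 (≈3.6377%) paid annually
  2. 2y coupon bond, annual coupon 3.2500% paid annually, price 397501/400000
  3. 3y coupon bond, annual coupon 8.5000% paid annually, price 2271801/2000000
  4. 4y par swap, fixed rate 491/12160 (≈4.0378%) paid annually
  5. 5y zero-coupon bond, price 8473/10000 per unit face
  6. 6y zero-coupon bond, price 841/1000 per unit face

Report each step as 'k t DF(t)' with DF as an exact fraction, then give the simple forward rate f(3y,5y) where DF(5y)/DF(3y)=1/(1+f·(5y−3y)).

1 1 9649/10000
2 2 9321/10000
3 3 8983/10000
4 4 8527/10000
5 5 8473/10000
6 6 841/1000
f(3y,5y) = ((8983/10000)/(8473/10000) − 1)/(2) = 255/8473 ≈ 3.0096%

step 1 [1y] swap r/1=351/9649: DF=(1 − 351/9649·(0))/(1+351/9649) = 9649/10000 ≈ 0.964900
step 2 [2y] bond c/1=13/400: DF=(397501/400000 − 13/400·(0.964900))/(1+13/400) = 9321/10000 ≈ 0.932100
step 3 [3y] bond c/1=17/200: DF=(2271801/2000000 − 17/200·(0.964900+0.932100))/(1+17/200) = 8983/10000 ≈ 0.898300
step 4 [4y] swap r/1=491/12160: DF=(1 − 491/12160·(0.964900+0.932100+0.898300))/(1+491/12160) = 8527/10000 ≈ 0.852700
step 5 [5y] zero: DF = P = 8473/10000 ≈ 0.847300
step 6 [6y] zero: DF = P = 841/1000 ≈ 0.841000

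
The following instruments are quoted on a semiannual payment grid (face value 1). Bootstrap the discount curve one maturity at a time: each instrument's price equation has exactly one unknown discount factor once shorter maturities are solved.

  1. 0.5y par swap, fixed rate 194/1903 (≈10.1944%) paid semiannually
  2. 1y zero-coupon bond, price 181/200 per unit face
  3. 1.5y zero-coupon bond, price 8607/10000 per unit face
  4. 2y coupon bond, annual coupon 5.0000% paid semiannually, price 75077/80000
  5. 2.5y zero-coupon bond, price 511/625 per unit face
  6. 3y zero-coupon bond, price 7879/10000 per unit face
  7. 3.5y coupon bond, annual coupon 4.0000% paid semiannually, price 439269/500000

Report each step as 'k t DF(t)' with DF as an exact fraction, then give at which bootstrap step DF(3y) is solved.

step 1 [0.5y] swap r/2=97/1903: DF=(1 − 97/1903·(0))/(1+97/1903) = 1903/2000 ≈ 0.951500
step 2 [1y] zero: DF = P = 181/200 ≈ 0.905000
step 3 [1.5y] zero: DF = P = 8607/10000 ≈ 0.860700
step 4 [2y] bond c/2=1/40: DF=(75077/80000 − 1/40·(0.951500+0.905000+0.860700))/(1+1/40) = 8493/10000 ≈ 0.849300
step 5 [2.5y] zero: DF = P = 511/625 ≈ 0.817600
step 6 [3y] zero: DF = P = 7879/10000 ≈ 0.787900
step 7 [3.5y] bond c/2=1/50: DF=(439269/500000 − 1/50·(0.951500+0.905000+0.860700+0.849300+0.817600+0.787900))/(1+1/50) = 7599/10000 ≈ 0.759900

1 1/2 1903/2000
2 1 181/200
3 3/2 8607/10000
4 2 8493/10000
5 5/2 511/625
6 3 7879/10000
7 7/2 7599/10000
DF(3y) is solved at step 6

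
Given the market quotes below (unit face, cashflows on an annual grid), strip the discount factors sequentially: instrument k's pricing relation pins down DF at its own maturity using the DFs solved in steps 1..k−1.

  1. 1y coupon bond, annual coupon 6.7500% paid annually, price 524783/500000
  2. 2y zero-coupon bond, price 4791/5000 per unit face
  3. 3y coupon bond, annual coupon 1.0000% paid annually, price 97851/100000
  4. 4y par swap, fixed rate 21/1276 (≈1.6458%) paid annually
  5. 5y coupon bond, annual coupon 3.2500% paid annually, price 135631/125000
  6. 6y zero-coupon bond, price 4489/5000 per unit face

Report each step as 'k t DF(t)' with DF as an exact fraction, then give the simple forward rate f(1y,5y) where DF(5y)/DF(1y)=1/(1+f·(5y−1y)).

step 1 [1y] bond c/1=27/400: DF=(524783/500000 − 27/400·(0))/(1+27/400) = 1229/1250 ≈ 0.983200
step 2 [2y] zero: DF = P = 4791/5000 ≈ 0.958200
step 3 [3y] bond c/1=1/100: DF=(97851/100000 − 1/100·(0.983200+0.958200))/(1+1/100) = 1187/1250 ≈ 0.949600
step 4 [4y] swap r/1=21/1276: DF=(1 − 21/1276·(0.983200+0.958200+0.949600))/(1+21/1276) = 937/1000 ≈ 0.937000
step 5 [5y] bond c/1=13/400: DF=(135631/125000 − 13/400·(0.983200+0.958200+0.949600+0.937000))/(1+13/400) = 1163/1250 ≈ 0.930400
step 6 [6y] zero: DF = P = 4489/5000 ≈ 0.897800

1 1 1229/1250
2 2 4791/5000
3 3 1187/1250
4 4 937/1000
5 5 1163/1250
6 6 4489/5000
f(1y,5y) = ((1229/1250)/(1163/1250) − 1)/(4) = 33/2326 ≈ 1.4187%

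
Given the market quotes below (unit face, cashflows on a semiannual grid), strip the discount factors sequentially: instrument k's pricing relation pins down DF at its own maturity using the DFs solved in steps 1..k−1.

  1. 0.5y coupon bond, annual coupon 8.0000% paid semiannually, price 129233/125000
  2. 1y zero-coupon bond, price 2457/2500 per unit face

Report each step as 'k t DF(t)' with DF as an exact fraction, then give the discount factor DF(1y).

1 1/2 9941/10000
2 1 2457/2500
DF(1y) = 2457/2500 ≈ 0.982800

step 1 [0.5y] bond c/2=1/25: DF=(129233/125000 − 1/25·(0))/(1+1/25) = 9941/10000 ≈ 0.994100
step 2 [1y] zero: DF = P = 2457/2500 ≈ 0.982800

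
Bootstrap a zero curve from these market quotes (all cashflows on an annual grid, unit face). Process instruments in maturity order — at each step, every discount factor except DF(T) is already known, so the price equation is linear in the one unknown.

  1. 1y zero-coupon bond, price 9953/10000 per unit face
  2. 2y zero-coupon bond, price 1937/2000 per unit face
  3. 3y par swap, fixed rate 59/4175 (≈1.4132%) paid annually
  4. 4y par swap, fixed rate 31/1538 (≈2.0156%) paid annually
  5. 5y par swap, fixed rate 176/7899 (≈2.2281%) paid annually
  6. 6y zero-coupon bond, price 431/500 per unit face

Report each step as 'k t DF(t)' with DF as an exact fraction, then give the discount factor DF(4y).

step 1 [1y] zero: DF = P = 9953/10000 ≈ 0.995300
step 2 [2y] zero: DF = P = 1937/2000 ≈ 0.968500
step 3 [3y] swap r/1=59/4175: DF=(1 − 59/4175·(0.995300+0.968500))/(1+59/4175) = 9587/10000 ≈ 0.958700
step 4 [4y] swap r/1=31/1538: DF=(1 − 31/1538·(0.995300+0.968500+0.958700))/(1+31/1538) = 369/400 ≈ 0.922500
step 5 [5y] swap r/1=176/7899: DF=(1 − 176/7899·(0.995300+0.968500+0.958700+0.922500))/(1+176/7899) = 559/625 ≈ 0.894400
step 6 [6y] zero: DF = P = 431/500 ≈ 0.862000

1 1 9953/10000
2 2 1937/2000
3 3 9587/10000
4 4 369/400
5 5 559/625
6 6 431/500
DF(4y) = 369/400 ≈ 0.922500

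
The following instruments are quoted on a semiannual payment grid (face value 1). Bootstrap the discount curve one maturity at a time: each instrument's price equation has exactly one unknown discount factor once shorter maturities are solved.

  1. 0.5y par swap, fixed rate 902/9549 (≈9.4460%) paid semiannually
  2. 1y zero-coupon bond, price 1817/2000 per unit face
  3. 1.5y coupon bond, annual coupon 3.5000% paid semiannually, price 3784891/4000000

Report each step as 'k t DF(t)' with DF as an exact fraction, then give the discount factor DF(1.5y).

1 1/2 9549/10000
2 1 1817/2000
3 3/2 8979/10000
DF(1.5y) = 8979/10000 ≈ 0.897900

step 1 [0.5y] swap r/2=451/9549: DF=(1 − 451/9549·(0))/(1+451/9549) = 9549/10000 ≈ 0.954900
step 2 [1y] zero: DF = P = 1817/2000 ≈ 0.908500
step 3 [1.5y] bond c/2=7/400: DF=(3784891/4000000 − 7/400·(0.954900+0.908500))/(1+7/400) = 8979/10000 ≈ 0.897900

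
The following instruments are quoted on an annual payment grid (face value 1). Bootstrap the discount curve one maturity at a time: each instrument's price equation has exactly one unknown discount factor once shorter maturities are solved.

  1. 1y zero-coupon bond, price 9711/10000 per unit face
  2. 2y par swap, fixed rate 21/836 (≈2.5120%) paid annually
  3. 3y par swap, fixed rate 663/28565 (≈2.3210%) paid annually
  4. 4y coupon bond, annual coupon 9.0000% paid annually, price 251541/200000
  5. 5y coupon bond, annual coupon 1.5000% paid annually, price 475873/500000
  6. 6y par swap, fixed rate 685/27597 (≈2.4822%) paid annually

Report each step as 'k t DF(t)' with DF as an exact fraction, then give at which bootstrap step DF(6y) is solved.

1 1 9711/10000
2 2 9517/10000
3 3 9337/10000
4 4 459/500
5 5 8819/10000
6 6 863/1000
DF(6y) is solved at step 6

step 1 [1y] zero: DF = P = 9711/10000 ≈ 0.971100
step 2 [2y] swap r/1=21/836: DF=(1 − 21/836·(0.971100))/(1+21/836) = 9517/10000 ≈ 0.951700
step 3 [3y] swap r/1=663/28565: DF=(1 − 663/28565·(0.971100+0.951700))/(1+663/28565) = 9337/10000 ≈ 0.933700
step 4 [4y] bond c/1=9/100: DF=(251541/200000 − 9/100·(0.971100+0.951700+0.933700))/(1+9/100) = 459/500 ≈ 0.918000
step 5 [5y] bond c/1=3/200: DF=(475873/500000 − 3/200·(0.971100+0.951700+0.933700+0.918000))/(1+3/200) = 8819/10000 ≈ 0.881900
step 6 [6y] swap r/1=685/27597: DF=(1 − 685/27597·(0.971100+0.951700+0.933700+0.918000+0.881900))/(1+685/27597) = 863/1000 ≈ 0.863000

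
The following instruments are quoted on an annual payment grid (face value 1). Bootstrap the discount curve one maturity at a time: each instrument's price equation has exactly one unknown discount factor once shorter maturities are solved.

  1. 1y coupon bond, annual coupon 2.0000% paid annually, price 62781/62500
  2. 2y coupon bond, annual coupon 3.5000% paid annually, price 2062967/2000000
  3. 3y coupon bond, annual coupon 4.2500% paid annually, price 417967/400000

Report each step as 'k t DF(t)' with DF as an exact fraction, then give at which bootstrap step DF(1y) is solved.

step 1 [1y] bond c/1=1/50: DF=(62781/62500 − 1/50·(0))/(1+1/50) = 1231/1250 ≈ 0.984800
step 2 [2y] bond c/1=7/200: DF=(2062967/2000000 − 7/200·(0.984800))/(1+7/200) = 9633/10000 ≈ 0.963300
step 3 [3y] bond c/1=17/400: DF=(417967/400000 − 17/400·(0.984800+0.963300))/(1+17/400) = 9229/10000 ≈ 0.922900

1 1 1231/1250
2 2 9633/10000
3 3 9229/10000
DF(1y) is solved at step 1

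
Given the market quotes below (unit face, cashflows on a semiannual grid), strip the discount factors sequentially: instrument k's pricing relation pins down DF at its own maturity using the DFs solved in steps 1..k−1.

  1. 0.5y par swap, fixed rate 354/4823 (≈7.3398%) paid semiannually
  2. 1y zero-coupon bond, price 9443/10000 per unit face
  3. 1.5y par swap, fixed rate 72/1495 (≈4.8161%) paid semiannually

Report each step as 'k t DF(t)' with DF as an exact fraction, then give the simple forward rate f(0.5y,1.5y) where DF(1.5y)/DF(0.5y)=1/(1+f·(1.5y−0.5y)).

step 1 [0.5y] swap r/2=177/4823: DF=(1 − 177/4823·(0))/(1+177/4823) = 4823/5000 ≈ 0.964600
step 2 [1y] zero: DF = P = 9443/10000 ≈ 0.944300
step 3 [1.5y] swap r/2=36/1495: DF=(1 − 36/1495·(0.964600+0.944300))/(1+36/1495) = 2329/2500 ≈ 0.931600

1 1/2 4823/5000
2 1 9443/10000
3 3/2 2329/2500
f(0.5y,1.5y) = ((4823/5000)/(2329/2500) − 1)/(1) = 165/4658 ≈ 3.5423%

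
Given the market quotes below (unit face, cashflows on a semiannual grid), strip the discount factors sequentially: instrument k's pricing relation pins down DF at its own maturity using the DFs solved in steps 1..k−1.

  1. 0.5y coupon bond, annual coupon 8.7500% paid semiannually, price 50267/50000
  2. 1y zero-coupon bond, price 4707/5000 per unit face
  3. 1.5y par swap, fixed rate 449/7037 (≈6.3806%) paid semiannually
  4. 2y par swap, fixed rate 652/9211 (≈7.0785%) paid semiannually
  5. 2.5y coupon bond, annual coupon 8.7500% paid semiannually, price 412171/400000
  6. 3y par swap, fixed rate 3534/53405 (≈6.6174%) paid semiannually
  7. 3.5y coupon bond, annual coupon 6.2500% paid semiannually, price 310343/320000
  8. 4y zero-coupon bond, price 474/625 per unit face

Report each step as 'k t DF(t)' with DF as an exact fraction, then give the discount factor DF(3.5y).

1 1/2 602/625
2 1 4707/5000
3 3/2 4551/5000
4 2 1087/1250
5 5/2 1041/1250
6 3 8233/10000
7 7/2 3893/5000
8 4 474/625
DF(3.5y) = 3893/5000 ≈ 0.778600

step 1 [0.5y] bond c/2=7/160: DF=(50267/50000 − 7/160·(0))/(1+7/160) = 602/625 ≈ 0.963200
step 2 [1y] zero: DF = P = 4707/5000 ≈ 0.941400
step 3 [1.5y] swap r/2=449/14074: DF=(1 − 449/14074·(0.963200+0.941400))/(1+449/14074) = 4551/5000 ≈ 0.910200
step 4 [2y] swap r/2=326/9211: DF=(1 − 326/9211·(0.963200+0.941400+0.910200))/(1+326/9211) = 1087/1250 ≈ 0.869600
step 5 [2.5y] bond c/2=7/160: DF=(412171/400000 − 7/160·(0.963200+0.941400+0.910200+0.869600))/(1+7/160) = 1041/1250 ≈ 0.832800
step 6 [3y] swap r/2=1767/53405: DF=(1 − 1767/53405·(0.963200+0.941400+0.910200+0.869600+0.832800))/(1+1767/53405) = 8233/10000 ≈ 0.823300
step 7 [3.5y] bond c/2=1/32: DF=(310343/320000 − 1/32·(0.963200+0.941400+0.910200+0.869600+0.832800+0.823300))/(1+1/32) = 3893/5000 ≈ 0.778600
step 8 [4y] zero: DF = P = 474/625 ≈ 0.758400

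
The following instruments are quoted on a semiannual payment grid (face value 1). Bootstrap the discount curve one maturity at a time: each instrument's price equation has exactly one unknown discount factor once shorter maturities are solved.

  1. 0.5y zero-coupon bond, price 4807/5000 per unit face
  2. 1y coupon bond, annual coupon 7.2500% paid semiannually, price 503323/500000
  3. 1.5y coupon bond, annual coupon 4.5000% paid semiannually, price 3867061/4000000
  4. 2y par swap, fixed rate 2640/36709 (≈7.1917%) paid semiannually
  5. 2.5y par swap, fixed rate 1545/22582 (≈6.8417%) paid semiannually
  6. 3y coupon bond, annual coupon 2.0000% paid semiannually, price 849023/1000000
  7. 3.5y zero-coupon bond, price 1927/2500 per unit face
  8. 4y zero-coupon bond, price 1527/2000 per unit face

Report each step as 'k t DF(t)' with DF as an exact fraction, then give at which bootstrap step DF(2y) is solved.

step 1 [0.5y] zero: DF = P = 4807/5000 ≈ 0.961400
step 2 [1y] bond c/2=29/800: DF=(503323/500000 − 29/800·(0.961400))/(1+29/800) = 4689/5000 ≈ 0.937800
step 3 [1.5y] bond c/2=9/400: DF=(3867061/4000000 − 9/400·(0.961400+0.937800))/(1+9/400) = 9037/10000 ≈ 0.903700
step 4 [2y] swap r/2=1320/36709: DF=(1 − 1320/36709·(0.961400+0.937800+0.903700))/(1+1320/36709) = 217/250 ≈ 0.868000
step 5 [2.5y] swap r/2=1545/45164: DF=(1 − 1545/45164·(0.961400+0.937800+0.903700+0.868000))/(1+1545/45164) = 1691/2000 ≈ 0.845500
step 6 [3y] bond c/2=1/100: DF=(849023/1000000 − 1/100·(0.961400+0.937800+0.903700+0.868000+0.845500))/(1+1/100) = 7959/10000 ≈ 0.795900
step 7 [3.5y] zero: DF = P = 1927/2500 ≈ 0.770800
step 8 [4y] zero: DF = P = 1527/2000 ≈ 0.763500

1 1/2 4807/5000
2 1 4689/5000
3 3/2 9037/10000
4 2 217/250
5 5/2 1691/2000
6 3 7959/10000
7 7/2 1927/2500
8 4 1527/2000
DF(2y) is solved at step 4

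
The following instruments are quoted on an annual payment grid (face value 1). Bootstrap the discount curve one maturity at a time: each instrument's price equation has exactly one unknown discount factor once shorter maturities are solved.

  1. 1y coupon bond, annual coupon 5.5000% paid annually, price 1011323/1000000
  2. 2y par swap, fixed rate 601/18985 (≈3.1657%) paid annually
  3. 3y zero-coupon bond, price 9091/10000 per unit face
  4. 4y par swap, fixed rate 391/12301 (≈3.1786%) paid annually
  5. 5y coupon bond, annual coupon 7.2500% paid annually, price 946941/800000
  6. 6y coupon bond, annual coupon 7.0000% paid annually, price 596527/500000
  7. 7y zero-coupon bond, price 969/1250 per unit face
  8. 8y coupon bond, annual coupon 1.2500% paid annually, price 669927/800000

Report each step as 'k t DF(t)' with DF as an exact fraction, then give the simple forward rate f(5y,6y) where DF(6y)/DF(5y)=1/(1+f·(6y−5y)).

1 1 4793/5000
2 2 9399/10000
3 3 9091/10000
4 4 8827/10000
5 5 4271/5000
6 6 8177/10000
7 7 969/1250
8 8 7513/10000
f(5y,6y) = ((4271/5000)/(8177/10000) − 1)/(1) = 365/8177 ≈ 4.4637%

step 1 [1y] bond c/1=11/200: DF=(1011323/1000000 − 11/200·(0))/(1+11/200) = 4793/5000 ≈ 0.958600
step 2 [2y] swap r/1=601/18985: DF=(1 − 601/18985·(0.958600))/(1+601/18985) = 9399/10000 ≈ 0.939900
step 3 [3y] zero: DF = P = 9091/10000 ≈ 0.909100
step 4 [4y] swap r/1=391/12301: DF=(1 − 391/12301·(0.958600+0.939900+0.909100))/(1+391/12301) = 8827/10000 ≈ 0.882700
step 5 [5y] bond c/1=29/400: DF=(946941/800000 − 29/400·(0.958600+0.939900+0.909100+0.882700))/(1+29/400) = 4271/5000 ≈ 0.854200
step 6 [6y] bond c/1=7/100: DF=(596527/500000 − 7/100·(0.958600+0.939900+0.909100+0.882700+0.854200))/(1+7/100) = 8177/10000 ≈ 0.817700
step 7 [7y] zero: DF = P = 969/1250 ≈ 0.775200
step 8 [8y] bond c/1=1/80: DF=(669927/800000 − 1/80·(0.958600+0.939900+0.909100+0.882700+0.854200+0.817700+0.775200))/(1+1/80) = 7513/10000 ≈ 0.751300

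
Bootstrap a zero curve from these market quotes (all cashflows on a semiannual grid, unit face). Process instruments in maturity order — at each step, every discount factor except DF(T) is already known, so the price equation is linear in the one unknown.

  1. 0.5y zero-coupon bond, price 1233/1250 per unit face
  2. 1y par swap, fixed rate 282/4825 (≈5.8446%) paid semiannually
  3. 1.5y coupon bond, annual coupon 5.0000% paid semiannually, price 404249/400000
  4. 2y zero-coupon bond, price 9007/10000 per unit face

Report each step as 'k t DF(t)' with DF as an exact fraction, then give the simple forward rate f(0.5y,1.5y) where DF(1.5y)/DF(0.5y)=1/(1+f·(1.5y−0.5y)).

1 1/2 1233/1250
2 1 2359/2500
3 3/2 9389/10000
4 2 9007/10000
f(0.5y,1.5y) = ((1233/1250)/(9389/10000) − 1)/(1) = 475/9389 ≈ 5.0591%

step 1 [0.5y] zero: DF = P = 1233/1250 ≈ 0.986400
step 2 [1y] swap r/2=141/4825: DF=(1 − 141/4825·(0.986400))/(1+141/4825) = 2359/2500 ≈ 0.943600
step 3 [1.5y] bond c/2=1/40: DF=(404249/400000 − 1/40·(0.986400+0.943600))/(1+1/40) = 9389/10000 ≈ 0.938900
step 4 [2y] zero: DF = P = 9007/10000 ≈ 0.900700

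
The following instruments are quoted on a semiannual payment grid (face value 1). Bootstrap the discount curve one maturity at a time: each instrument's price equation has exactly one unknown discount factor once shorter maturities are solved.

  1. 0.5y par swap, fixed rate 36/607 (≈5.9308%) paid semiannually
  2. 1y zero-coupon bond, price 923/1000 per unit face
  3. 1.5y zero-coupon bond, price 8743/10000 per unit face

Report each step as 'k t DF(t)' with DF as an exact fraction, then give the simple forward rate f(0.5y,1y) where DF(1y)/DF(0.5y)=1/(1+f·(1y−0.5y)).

1 1/2 607/625
2 1 923/1000
3 3/2 8743/10000
f(0.5y,1y) = ((607/625)/(923/1000) − 1)/(1/2) = 482/4615 ≈ 10.4442%

step 1 [0.5y] swap r/2=18/607: DF=(1 − 18/607·(0))/(1+18/607) = 607/625 ≈ 0.971200
step 2 [1y] zero: DF = P = 923/1000 ≈ 0.923000
step 3 [1.5y] zero: DF = P = 8743/10000 ≈ 0.874300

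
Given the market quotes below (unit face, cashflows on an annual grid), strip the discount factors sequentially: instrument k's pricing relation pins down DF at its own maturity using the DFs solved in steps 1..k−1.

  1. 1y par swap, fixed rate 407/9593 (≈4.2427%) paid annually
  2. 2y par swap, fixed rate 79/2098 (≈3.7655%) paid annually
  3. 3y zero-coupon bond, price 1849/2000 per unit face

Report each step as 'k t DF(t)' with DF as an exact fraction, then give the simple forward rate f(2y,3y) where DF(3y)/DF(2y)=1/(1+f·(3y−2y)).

step 1 [1y] swap r/1=407/9593: DF=(1 − 407/9593·(0))/(1+407/9593) = 9593/10000 ≈ 0.959300
step 2 [2y] swap r/1=79/2098: DF=(1 − 79/2098·(0.959300))/(1+79/2098) = 9289/10000 ≈ 0.928900
step 3 [3y] zero: DF = P = 1849/2000 ≈ 0.924500

1 1 9593/10000
2 2 9289/10000
3 3 1849/2000
f(2y,3y) = ((9289/10000)/(1849/2000) − 1)/(1) = 44/9245 ≈ 0.4759%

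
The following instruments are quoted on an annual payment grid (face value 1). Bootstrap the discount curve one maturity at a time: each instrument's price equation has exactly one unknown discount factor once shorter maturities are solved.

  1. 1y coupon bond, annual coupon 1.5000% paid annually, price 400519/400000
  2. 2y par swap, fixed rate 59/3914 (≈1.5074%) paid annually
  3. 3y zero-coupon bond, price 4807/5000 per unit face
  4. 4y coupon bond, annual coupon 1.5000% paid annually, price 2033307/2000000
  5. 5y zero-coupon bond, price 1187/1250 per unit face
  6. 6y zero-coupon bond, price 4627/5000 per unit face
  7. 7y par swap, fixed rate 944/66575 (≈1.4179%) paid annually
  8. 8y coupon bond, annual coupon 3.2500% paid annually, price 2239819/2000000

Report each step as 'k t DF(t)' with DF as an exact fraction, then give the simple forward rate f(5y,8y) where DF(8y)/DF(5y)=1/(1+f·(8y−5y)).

1 1 1973/2000
2 2 1941/2000
3 3 4807/5000
4 4 1917/2000
5 5 1187/1250
6 6 4627/5000
7 7 566/625
8 8 8751/10000
f(5y,8y) = ((1187/1250)/(8751/10000) − 1)/(3) = 745/26253 ≈ 2.8378%

step 1 [1y] bond c/1=3/200: DF=(400519/400000 − 3/200·(0))/(1+3/200) = 1973/2000 ≈ 0.986500
step 2 [2y] swap r/1=59/3914: DF=(1 − 59/3914·(0.986500))/(1+59/3914) = 1941/2000 ≈ 0.970500
step 3 [3y] zero: DF = P = 4807/5000 ≈ 0.961400
step 4 [4y] bond c/1=3/200: DF=(2033307/2000000 − 3/200·(0.986500+0.970500+0.961400))/(1+3/200) = 1917/2000 ≈ 0.958500
step 5 [5y] zero: DF = P = 1187/1250 ≈ 0.949600
step 6 [6y] zero: DF = P = 4627/5000 ≈ 0.925400
step 7 [7y] swap r/1=944/66575: DF=(1 − 944/66575·(0.986500+0.970500+0.961400+0.958500+0.949600+0.925400))/(1+944/66575) = 566/625 ≈ 0.905600
step 8 [8y] bond c/1=13/400: DF=(2239819/2000000 − 13/400·(0.986500+0.970500+0.961400+0.958500+0.949600+0.925400+0.905600))/(1+13/400) = 8751/10000 ≈ 0.875100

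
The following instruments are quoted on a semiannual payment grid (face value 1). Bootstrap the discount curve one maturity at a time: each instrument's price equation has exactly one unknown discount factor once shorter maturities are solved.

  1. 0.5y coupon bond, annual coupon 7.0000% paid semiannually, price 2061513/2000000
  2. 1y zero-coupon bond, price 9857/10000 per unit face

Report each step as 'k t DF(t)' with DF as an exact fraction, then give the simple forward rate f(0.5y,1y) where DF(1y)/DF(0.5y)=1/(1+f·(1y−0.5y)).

1 1/2 9959/10000
2 1 9857/10000
f(0.5y,1y) = ((9959/10000)/(9857/10000) − 1)/(1/2) = 204/9857 ≈ 2.0696%

step 1 [0.5y] bond c/2=7/200: DF=(2061513/2000000 − 7/200·(0))/(1+7/200) = 9959/10000 ≈ 0.995900
step 2 [1y] zero: DF = P = 9857/10000 ≈ 0.985700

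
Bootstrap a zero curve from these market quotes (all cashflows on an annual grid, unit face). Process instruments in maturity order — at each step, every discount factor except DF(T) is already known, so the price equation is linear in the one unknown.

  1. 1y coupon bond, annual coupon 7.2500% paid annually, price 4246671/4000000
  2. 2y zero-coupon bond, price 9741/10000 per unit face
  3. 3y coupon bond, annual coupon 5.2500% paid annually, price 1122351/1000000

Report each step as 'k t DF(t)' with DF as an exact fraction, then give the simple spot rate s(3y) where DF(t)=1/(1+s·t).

1 1 9899/10000
2 2 9741/10000
3 3 2421/2500
s(3y) = (1/(2421/2500) − 1)/(3) = 79/7263 ≈ 1.0877%

step 1 [1y] bond c/1=29/400: DF=(4246671/4000000 − 29/400·(0))/(1+29/400) = 9899/10000 ≈ 0.989900
step 2 [2y] zero: DF = P = 9741/10000 ≈ 0.974100
step 3 [3y] bond c/1=21/400: DF=(1122351/1000000 − 21/400·(0.989900+0.974100))/(1+21/400) = 2421/2500 ≈ 0.968400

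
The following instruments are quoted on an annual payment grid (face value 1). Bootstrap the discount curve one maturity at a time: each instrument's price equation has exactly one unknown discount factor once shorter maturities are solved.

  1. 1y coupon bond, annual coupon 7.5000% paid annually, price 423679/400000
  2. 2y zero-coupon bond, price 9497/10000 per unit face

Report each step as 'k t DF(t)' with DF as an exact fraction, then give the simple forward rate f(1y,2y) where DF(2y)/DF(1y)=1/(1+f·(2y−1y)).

step 1 [1y] bond c/1=3/40: DF=(423679/400000 − 3/40·(0))/(1+3/40) = 9853/10000 ≈ 0.985300
step 2 [2y] zero: DF = P = 9497/10000 ≈ 0.949700

1 1 9853/10000
2 2 9497/10000
f(1y,2y) = ((9853/10000)/(9497/10000) − 1)/(1) = 356/9497 ≈ 3.7486%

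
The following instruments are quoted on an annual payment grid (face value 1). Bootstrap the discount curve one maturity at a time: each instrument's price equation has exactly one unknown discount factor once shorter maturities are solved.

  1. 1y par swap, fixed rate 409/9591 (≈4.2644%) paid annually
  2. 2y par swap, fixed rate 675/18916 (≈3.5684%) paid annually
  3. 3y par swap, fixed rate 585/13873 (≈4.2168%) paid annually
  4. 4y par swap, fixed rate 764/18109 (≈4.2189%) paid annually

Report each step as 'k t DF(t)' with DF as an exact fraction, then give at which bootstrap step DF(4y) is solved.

step 1 [1y] swap r/1=409/9591: DF=(1 − 409/9591·(0))/(1+409/9591) = 9591/10000 ≈ 0.959100
step 2 [2y] swap r/1=675/18916: DF=(1 − 675/18916·(0.959100))/(1+675/18916) = 373/400 ≈ 0.932500
step 3 [3y] swap r/1=585/13873: DF=(1 − 585/13873·(0.959100+0.932500))/(1+585/13873) = 883/1000 ≈ 0.883000
step 4 [4y] swap r/1=764/18109: DF=(1 − 764/18109·(0.959100+0.932500+0.883000))/(1+764/18109) = 1059/1250 ≈ 0.847200

1 1 9591/10000
2 2 373/400
3 3 883/1000
4 4 1059/1250
DF(4y) is solved at step 4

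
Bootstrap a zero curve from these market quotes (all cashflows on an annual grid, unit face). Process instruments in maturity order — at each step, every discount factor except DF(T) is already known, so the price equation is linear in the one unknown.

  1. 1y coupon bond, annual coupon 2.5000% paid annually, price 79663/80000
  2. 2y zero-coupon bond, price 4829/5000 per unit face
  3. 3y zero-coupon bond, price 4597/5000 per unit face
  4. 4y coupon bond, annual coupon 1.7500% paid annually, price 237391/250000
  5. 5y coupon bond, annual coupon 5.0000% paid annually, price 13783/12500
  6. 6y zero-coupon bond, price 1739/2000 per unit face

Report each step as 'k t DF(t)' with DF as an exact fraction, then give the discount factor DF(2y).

step 1 [1y] bond c/1=1/40: DF=(79663/80000 − 1/40·(0))/(1+1/40) = 1943/2000 ≈ 0.971500
step 2 [2y] zero: DF = P = 4829/5000 ≈ 0.965800
step 3 [3y] zero: DF = P = 4597/5000 ≈ 0.919400
step 4 [4y] bond c/1=7/400: DF=(237391/250000 − 7/400·(0.971500+0.965800+0.919400))/(1+7/400) = 8841/10000 ≈ 0.884100
step 5 [5y] bond c/1=1/20: DF=(13783/12500 − 1/20·(0.971500+0.965800+0.919400+0.884100))/(1+1/20) = 109/125 ≈ 0.872000
step 6 [6y] zero: DF = P = 1739/2000 ≈ 0.869500

1 1 1943/2000
2 2 4829/5000
3 3 4597/5000
4 4 8841/10000
5 5 109/125
6 6 1739/2000
DF(2y) = 4829/5000 ≈ 0.965800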